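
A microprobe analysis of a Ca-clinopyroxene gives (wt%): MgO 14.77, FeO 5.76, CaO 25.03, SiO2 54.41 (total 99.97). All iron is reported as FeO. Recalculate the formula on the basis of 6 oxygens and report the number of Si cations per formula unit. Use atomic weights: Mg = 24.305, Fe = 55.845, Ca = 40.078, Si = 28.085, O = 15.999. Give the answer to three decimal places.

MgO (M=40.304): mol = 0.36646; Mg = 0.36646, O = 0.36646.
FeO (M=71.844): mol = 0.08017; Fe = 0.08017, O = 0.08017.
CaO (M=56.077): mol = 0.44635; Ca = 0.44635, O = 0.44635.
SiO2 (M=60.083): mol = 0.90558; Si = 0.90558, O = 1.81116.
ΣO = 2.70414; factor = 6/ΣO = 2.21882.
Si apfu = 0.90558 × 2.21882 = 2.009.

2.009 Si apfu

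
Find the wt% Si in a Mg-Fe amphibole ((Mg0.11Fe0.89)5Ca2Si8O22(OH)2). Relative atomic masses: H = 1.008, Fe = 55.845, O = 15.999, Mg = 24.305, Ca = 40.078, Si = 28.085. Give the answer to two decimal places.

Molar mass of (Mg0.11Fe0.89)5Ca2Si8O22(OH)2: 0.55×24.305 + 4.45×55.845 + 2×40.078 + 8×28.085 + 24×15.999 + 2×1.008 = 952.706 g/mol.
Mass of Si per formula unit: 8 × 28.085 = 224.680 g.
Weight fraction Si = 224.680 / 952.706 = 0.2358.

23.58 wt%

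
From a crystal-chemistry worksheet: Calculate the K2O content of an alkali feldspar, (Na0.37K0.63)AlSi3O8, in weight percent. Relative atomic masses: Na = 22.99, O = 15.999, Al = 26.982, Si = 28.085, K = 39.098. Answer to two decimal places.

Formula mass = 272.367 g/mol.
0.63 K → 0.3150 mol K2O per formula unit; M(K2O) = 94.195, so K2O mass = 29.671 g.
29.671/272.367 × 100 = 10.89 wt%.

10.89 wt%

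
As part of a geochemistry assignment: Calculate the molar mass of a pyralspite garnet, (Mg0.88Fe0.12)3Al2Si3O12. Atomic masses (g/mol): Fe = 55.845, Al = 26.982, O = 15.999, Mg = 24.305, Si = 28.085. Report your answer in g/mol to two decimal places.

Mg: 2.64 × 24.305 = 64.1652
Fe: 0.36 × 55.845 = 20.1042
Al: 2 × 26.982 = 53.9640
Si: 3 × 28.085 = 84.2550
O: 12 × 15.999 = 191.9880
Summing the contributions gives the formula mass.

414.48 g/mol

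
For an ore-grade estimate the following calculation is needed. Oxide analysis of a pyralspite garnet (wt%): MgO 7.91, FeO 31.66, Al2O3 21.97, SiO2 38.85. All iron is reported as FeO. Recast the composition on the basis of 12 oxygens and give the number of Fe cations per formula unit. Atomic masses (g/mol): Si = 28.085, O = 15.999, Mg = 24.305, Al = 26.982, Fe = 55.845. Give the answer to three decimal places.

2.052 Fe apfu

MgO (M=40.304): mol = 0.19626; Mg = 0.19626, O = 0.19626.
FeO (M=71.844): mol = 0.44068; Fe = 0.44068, O = 0.44068.
Al2O3 (M=101.961): mol = 0.21547; Al = 0.43094, O = 0.64641.
SiO2 (M=60.083): mol = 0.64661; Si = 0.64661, O = 1.29322.
ΣO = 2.57657; factor = 12/ΣO = 4.65735.
Fe apfu = 0.44068 × 4.65735 = 2.052.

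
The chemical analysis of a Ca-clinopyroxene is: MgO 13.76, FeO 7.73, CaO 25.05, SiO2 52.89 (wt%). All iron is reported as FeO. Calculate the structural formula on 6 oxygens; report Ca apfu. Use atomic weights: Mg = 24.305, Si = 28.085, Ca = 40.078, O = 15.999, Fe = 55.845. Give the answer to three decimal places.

1.009 Ca apfu

13.76 wt% MgO ÷ 40.304 g/mol = 0.34141 mol, giving 0.34141 Mg and 0.34141 O.
7.73 wt% FeO ÷ 71.844 g/mol = 0.10759 mol, giving 0.10759 Fe and 0.10759 O.
25.05 wt% CaO ÷ 56.077 g/mol = 0.44671 mol, giving 0.44671 Ca and 0.44671 O.
52.89 wt% SiO2 ÷ 60.083 g/mol = 0.88028 mol, giving 0.88028 Si and 1.76056 O.
Oxygen sums to 2.65627; scaling by 6/2.65627 = 2.25881 puts the formula on 6 O.
Ca: 0.44671 × 2.25881 = 1.009 atoms per formula unit.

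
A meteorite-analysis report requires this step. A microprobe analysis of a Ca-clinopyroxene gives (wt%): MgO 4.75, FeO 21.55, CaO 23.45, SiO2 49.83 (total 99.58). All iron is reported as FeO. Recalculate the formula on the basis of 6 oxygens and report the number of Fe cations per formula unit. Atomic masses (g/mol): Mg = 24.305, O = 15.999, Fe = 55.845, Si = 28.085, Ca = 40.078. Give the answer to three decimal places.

MgO: 4.75/40.304 = 0.11785 mol → 0.11785 mol Mg, 0.11785 mol O.
FeO: 21.55/71.844 = 0.29996 mol → 0.29996 mol Fe, 0.29996 mol O.
CaO: 23.45/56.077 = 0.41818 mol → 0.41818 mol Ca, 0.41818 mol O.
SiO2: 49.83/60.083 = 0.82935 mol → 0.82935 mol Si, 1.65870 mol O.
Total oxygen = 2.49469 mol. Normalization factor = 6/2.49469 = 2.40511.
Fe per 6 O = 0.29996 × 2.40511 = 0.721.

0.721 Fe apfu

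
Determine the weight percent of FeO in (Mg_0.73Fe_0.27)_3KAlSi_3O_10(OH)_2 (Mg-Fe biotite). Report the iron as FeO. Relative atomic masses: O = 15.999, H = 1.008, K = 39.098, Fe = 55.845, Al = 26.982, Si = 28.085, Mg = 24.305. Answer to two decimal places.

M((Mg_0.73Fe_0.27)_3KAlSi_3O_10(OH)_2) = 442.801 g/mol; M(FeO) = 71.844 g/mol.
Moles FeO per formula unit = 0.81 Fe ÷ 1 = 0.8100.
FeO fraction = (0.8100 × 71.844) / 442.801 = 58.194/442.801 = 0.1314.

13.14 wt%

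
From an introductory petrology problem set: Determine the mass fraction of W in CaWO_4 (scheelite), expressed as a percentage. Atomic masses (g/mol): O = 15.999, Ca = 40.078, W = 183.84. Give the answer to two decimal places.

Formula mass = 1*40.078 + 1*183.84 + 4*15.999 = 287.914 g/mol, of which 183.840 g is W.
So W makes up 183.840/287.914 = 0.6385 of the mass, i.e. 63.85%.

63.85 mass %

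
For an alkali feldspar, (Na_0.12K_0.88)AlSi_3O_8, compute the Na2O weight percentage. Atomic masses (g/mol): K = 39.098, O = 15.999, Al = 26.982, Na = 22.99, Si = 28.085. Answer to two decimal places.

Molar mass of (Na_0.12K_0.88)AlSi_3O_8 = 0.12·22.99 + 0.88·39.098 + 1·26.982 + 3·28.085 + 8·15.999 = 276.394 g/mol.
Each formula unit contains 0.12 Na, equivalent to 0.12/2 = 0.0600 mol Na2O.
M(Na2O) = 2×22.99 + 1×15.999 = 61.979 g/mol.
Mass of Na2O per formula unit = 0.0600 × 61.979 = 3.719 g.
Na2O wt% = 3.719 / 276.394 × 100 = 1.35%.

1.35 wt%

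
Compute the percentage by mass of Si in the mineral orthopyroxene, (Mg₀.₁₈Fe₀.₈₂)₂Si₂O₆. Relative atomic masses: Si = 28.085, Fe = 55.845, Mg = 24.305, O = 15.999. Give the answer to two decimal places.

22.25 weight percent

M((Mg₀.₁₈Fe₀.₈₂)₂Si₂O₆) = 252.500 g/mol.
Si contributes 2 × 28.085 = 56.170 g per mole.
56.170/252.500 = 0.2225 → 22.25%.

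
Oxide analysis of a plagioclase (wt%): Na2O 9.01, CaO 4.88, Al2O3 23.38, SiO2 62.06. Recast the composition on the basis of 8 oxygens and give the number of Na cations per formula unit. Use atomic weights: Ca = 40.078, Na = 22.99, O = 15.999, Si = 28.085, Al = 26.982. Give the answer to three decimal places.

Na2O (M=61.979): mol = 0.14537; Na = 0.29074, O = 0.14537.
CaO (M=56.077): mol = 0.08702; Ca = 0.08702, O = 0.08702.
Al2O3 (M=101.961): mol = 0.22930; Al = 0.45860, O = 0.68790.
SiO2 (M=60.083): mol = 1.03290; Si = 1.03290, O = 2.06580.
ΣO = 2.98609; factor = 8/ΣO = 2.67909.
Na apfu = 0.29074 × 2.67909 = 0.779.

0.779 Na apfu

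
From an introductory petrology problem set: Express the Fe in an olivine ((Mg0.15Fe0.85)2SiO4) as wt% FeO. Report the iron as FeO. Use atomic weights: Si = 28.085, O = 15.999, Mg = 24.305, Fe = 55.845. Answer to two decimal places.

M((Mg0.15Fe0.85)2SiO4) = 194.309 g/mol; M(FeO) = 71.844 g/mol.
Moles FeO per formula unit = 1.70 Fe ÷ 1 = 1.7000.
FeO fraction = (1.7000 × 71.844) / 194.309 = 122.135/194.309 = 0.6286.

62.86 wt%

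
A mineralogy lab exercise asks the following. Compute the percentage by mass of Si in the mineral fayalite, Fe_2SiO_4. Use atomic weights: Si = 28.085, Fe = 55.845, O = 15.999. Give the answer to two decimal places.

Molar mass of Fe_2SiO_4: 2×55.845 + 1×28.085 + 4×15.999 = 203.771 g/mol.
Mass of Si per formula unit: 1 × 28.085 = 28.085 g.
Weight fraction Si = 28.085 / 203.771 = 0.1378.

13.78 wt%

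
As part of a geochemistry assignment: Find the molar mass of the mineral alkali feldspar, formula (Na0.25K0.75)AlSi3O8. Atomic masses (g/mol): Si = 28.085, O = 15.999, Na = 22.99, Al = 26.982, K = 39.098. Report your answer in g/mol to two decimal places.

274.30 g/mol

The formula mass is the sum 0.25*22.99 + 0.75*39.098 + 1*26.982 + 3*28.085 + 8*15.999.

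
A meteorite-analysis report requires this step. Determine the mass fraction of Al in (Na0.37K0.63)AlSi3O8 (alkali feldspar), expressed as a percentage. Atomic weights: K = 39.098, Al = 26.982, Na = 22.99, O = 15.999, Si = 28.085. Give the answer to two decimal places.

Formula mass = 0.37×22.99 + 0.63×39.098 + 1×26.982 + 3×28.085 + 8×15.999 = 272.367 g/mol, of which 26.982 g is Al.
So Al makes up 26.982/272.367 = 0.0991 of the mass, i.e. 9.91%.

9.91 weight percent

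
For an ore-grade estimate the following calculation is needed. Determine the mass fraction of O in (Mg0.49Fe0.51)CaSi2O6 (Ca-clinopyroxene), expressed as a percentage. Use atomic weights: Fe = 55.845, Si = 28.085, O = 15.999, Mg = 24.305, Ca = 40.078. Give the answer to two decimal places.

M((Mg0.49Fe0.51)CaSi2O6) = 232.632 g/mol.
O contributes 6 × 15.999 = 95.994 g per mole.
95.994/232.632 = 0.4126 → 41.26%.

41.26 mass %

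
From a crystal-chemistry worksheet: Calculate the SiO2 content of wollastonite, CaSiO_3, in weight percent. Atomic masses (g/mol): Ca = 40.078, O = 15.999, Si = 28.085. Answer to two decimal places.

M(CaSiO_3) = 116.160 g/mol; M(SiO2) = 60.083 g/mol.
Moles SiO2 per formula unit = 1 Si ÷ 1 = 1.0000.
SiO2 fraction = (1.0000 × 60.083) / 116.160 = 60.083/116.160 = 0.5172.

51.72 wt%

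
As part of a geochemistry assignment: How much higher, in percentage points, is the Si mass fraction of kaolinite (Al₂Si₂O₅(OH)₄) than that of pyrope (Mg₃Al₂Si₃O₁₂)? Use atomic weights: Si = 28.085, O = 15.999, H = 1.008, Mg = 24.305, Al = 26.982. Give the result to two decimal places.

M(Al₂Si₂O₅(OH)₄) = 258.157 g/mol, so wt% Si = 56.170/258.157 × 100 = 21.76%.
M(Mg₃Al₂Si₃O₁₂) = 403.122 g/mol, so wt% Si = 84.255/403.122 × 100 = 20.90%.
21.76 − 20.90 = 0.86 pp.

0.86 percentage points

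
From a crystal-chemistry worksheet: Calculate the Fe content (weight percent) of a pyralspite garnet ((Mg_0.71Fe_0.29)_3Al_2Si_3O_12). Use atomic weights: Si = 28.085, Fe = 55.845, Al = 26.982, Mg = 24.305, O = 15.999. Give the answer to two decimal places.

11.28 weight percent

M((Mg_0.71Fe_0.29)_3Al_2Si_3O_12) = 430.562 g/mol.
Fe contributes 0.87 × 55.845 = 48.585 g per mole.
48.585/430.562 = 0.1128 → 11.28%.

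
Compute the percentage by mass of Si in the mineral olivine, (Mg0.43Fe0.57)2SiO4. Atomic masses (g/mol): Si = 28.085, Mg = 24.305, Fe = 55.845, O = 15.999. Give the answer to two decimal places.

M((Mg0.43Fe0.57)2SiO4) = 176.647 g/mol.
Si contributes 1 × 28.085 = 28.085 g per mole.
28.085/176.647 = 0.1590 → 15.90%.

15.90 weight percent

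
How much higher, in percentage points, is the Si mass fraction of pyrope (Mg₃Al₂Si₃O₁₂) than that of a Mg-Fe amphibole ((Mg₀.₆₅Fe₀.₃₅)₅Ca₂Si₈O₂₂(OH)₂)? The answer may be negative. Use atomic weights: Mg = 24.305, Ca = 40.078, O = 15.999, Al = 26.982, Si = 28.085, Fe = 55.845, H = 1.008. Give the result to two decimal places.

-5.00 percentage points

M(Mg₃Al₂Si₃O₁₂) = 403.122 g/mol, so wt% Si = 84.255/403.122 × 100 = 20.90%.
M((Mg₀.₆₅Fe₀.₃₅)₅Ca₂Si₈O₂₂(OH)₂) = 867.548 g/mol, so wt% Si = 224.680/867.548 × 100 = 25.90%.
20.90 − 25.90 = -5.00 pp.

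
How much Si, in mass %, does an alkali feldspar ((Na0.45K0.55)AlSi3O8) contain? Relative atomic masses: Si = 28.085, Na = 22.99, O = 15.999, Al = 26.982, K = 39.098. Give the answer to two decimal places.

Formula mass = 0.45*22.99 + 0.55*39.098 + 1*26.982 + 3*28.085 + 8*15.999 = 271.078 g/mol, of which 84.255 g is Si.
So Si makes up 84.255/271.078 = 0.3108 of the mass, i.e. 31.08%.

31.08 mass %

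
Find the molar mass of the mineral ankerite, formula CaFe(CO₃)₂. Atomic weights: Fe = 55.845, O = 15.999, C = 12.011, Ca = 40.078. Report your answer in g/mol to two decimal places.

The formula mass is the sum 1·40.078 + 1·55.845 + 2·12.011 + 6·15.999.

215.94 g/mol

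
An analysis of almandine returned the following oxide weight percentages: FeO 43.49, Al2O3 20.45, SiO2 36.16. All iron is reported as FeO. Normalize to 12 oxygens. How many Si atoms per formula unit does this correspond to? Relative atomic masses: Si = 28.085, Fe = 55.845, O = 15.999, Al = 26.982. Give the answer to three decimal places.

FeO: 43.49/71.844 = 0.60534 mol → 0.60534 mol Fe, 0.60534 mol O.
Al2O3: 20.45/101.961 = 0.20057 mol → 0.40114 mol Al, 0.60171 mol O.
SiO2: 36.16/60.083 = 0.60183 mol → 0.60183 mol Si, 1.20366 mol O.
Total oxygen = 2.41071 mol. Normalization factor = 12/2.41071 = 4.97779.
Si per 12 O = 0.60183 × 4.97779 = 2.996.

2.996 Si apfu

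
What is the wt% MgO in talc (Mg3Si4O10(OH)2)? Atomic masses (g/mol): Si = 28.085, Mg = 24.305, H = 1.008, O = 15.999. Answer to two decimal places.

31.88 wt%

Molar mass of Mg3Si4O10(OH)2 = 3*24.305 + 4*28.085 + 12*15.999 + 2*1.008 = 379.259 g/mol.
Each formula unit contains 3 Mg, equivalent to 3/1 = 3.0000 mol MgO.
M(MgO) = 1×24.305 + 1×15.999 = 40.304 g/mol.
Mass of MgO per formula unit = 3.0000 × 40.304 = 120.912 g.
MgO wt% = 120.912 / 379.259 × 100 = 31.88%.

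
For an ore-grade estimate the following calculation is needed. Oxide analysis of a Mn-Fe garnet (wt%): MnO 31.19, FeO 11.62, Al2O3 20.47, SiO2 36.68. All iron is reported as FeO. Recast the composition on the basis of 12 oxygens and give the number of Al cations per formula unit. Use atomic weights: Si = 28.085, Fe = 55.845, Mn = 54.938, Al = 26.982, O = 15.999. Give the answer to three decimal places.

1.987 Al apfu

31.19 wt% MnO ÷ 70.937 g/mol = 0.43969 mol, giving 0.43969 Mn and 0.43969 O.
11.62 wt% FeO ÷ 71.844 g/mol = 0.16174 mol, giving 0.16174 Fe and 0.16174 O.
20.47 wt% Al2O3 ÷ 101.961 g/mol = 0.20076 mol, giving 0.40152 Al and 0.60228 O.
36.68 wt% SiO2 ÷ 60.083 g/mol = 0.61049 mol, giving 0.61049 Si and 1.22098 O.
Oxygen sums to 2.42469; scaling by 12/2.42469 = 4.94909 puts the formula on 12 O.
Al: 0.40152 × 4.94909 = 1.987 atoms per formula unit.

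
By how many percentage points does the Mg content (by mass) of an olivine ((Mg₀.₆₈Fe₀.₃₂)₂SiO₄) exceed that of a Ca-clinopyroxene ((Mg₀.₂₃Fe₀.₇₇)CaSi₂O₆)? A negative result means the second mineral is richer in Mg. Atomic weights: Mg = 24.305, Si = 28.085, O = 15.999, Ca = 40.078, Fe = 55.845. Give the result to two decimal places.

18.23 percentage points

Mg in (Mg₀.₆₈Fe₀.₃₂)₂SiO₄: molar mass 160.877 g/mol; 1.36×24.305 = 33.055 g → 20.55 wt%.
Mg in (Mg₀.₂₃Fe₀.₇₇)CaSi₂O₆: molar mass 240.833 g/mol; 0.23×24.305 = 5.590 g → 2.32 wt%.
Difference = 20.55 − 2.32 = 18.23 percentage points.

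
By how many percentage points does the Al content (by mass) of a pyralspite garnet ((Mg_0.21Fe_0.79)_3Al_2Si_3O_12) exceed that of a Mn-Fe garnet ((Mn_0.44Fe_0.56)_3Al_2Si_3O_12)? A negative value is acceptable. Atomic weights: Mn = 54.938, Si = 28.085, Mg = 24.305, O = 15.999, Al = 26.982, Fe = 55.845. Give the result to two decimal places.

First mineral: 53.964 g Al in 477.872 g formula = 11.29 wt% Al.
Second mineral: 53.964 g Al in 496.545 g formula = 10.87 wt% Al.
11.29% − 10.87% gives a difference of 0.42 percentage points.

0.42 percentage points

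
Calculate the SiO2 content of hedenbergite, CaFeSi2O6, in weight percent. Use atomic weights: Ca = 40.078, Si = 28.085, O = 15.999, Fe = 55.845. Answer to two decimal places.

M(CaFeSi2O6) = 248.087 g/mol; M(SiO2) = 60.083 g/mol.
Moles SiO2 per formula unit = 2 Si ÷ 1 = 2.0000.
SiO2 fraction = (2.0000 × 60.083) / 248.087 = 120.166/248.087 = 0.4844.

48.44 wt%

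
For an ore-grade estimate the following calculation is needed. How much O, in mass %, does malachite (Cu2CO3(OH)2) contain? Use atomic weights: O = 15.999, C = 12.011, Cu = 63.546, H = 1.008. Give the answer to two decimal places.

36.18 mass %

M(Cu2CO3(OH)2) = 221.114 g/mol.
O contributes 5 × 15.999 = 79.995 g per mole.
79.995/221.114 = 0.3618 → 36.18%.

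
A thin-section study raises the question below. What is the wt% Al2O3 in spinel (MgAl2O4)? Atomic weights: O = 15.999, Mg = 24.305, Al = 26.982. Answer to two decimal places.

Formula mass = 142.265 g/mol.
2 Al → 1.0000 mol Al2O3 per formula unit; M(Al2O3) = 101.961, so Al2O3 mass = 101.961 g.
101.961/142.265 × 100 = 71.67 wt%.

71.67 wt%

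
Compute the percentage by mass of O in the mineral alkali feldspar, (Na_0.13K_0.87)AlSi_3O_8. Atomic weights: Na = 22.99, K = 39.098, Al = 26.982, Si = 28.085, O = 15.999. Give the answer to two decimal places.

M((Na_0.13K_0.87)AlSi_3O_8) = 276.233 g/mol.
O contributes 8 × 15.999 = 127.992 g per mole.
127.992/276.233 = 0.4633 → 46.33%.

46.33 mass %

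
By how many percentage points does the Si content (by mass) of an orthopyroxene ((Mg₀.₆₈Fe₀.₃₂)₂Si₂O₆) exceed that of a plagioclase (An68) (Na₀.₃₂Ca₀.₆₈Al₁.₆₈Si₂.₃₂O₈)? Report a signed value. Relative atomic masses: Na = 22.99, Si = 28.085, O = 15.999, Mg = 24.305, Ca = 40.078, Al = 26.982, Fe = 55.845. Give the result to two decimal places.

Si in (Mg₀.₆₈Fe₀.₃₂)₂Si₂O₆: molar mass 220.960 g/mol; 2×28.085 = 56.170 g → 25.42 wt%.
Si in Na₀.₃₂Ca₀.₆₈Al₁.₆₈Si₂.₃₂O₈: molar mass 273.089 g/mol; 2.32×28.085 = 65.157 g → 23.86 wt%.
Difference = 25.42 − 23.86 = 1.56 percentage points.

1.56 percentage points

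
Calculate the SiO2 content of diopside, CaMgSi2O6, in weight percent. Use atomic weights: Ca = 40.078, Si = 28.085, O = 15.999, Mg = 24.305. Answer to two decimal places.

55.49 wt%

Formula mass = 216.547 g/mol.
2 Si → 2.0000 mol SiO2 per formula unit; M(SiO2) = 60.083, so SiO2 mass = 120.166 g.
120.166/216.547 × 100 = 55.49 wt%.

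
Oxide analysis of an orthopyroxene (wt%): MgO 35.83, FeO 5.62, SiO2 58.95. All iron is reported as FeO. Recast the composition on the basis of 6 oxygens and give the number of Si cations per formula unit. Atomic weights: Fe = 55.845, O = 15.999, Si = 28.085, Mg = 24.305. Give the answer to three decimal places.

2.010 Si apfu

35.83 wt% MgO ÷ 40.304 g/mol = 0.88899 mol, giving 0.88899 Mg and 0.88899 O.
5.62 wt% FeO ÷ 71.844 g/mol = 0.07823 mol, giving 0.07823 Fe and 0.07823 O.
58.95 wt% SiO2 ÷ 60.083 g/mol = 0.98114 mol, giving 0.98114 Si and 1.96228 O.
Oxygen sums to 2.92950; scaling by 6/2.92950 = 2.04813 puts the formula on 6 O.
Si: 0.98114 × 2.04813 = 2.010 atoms per formula unit.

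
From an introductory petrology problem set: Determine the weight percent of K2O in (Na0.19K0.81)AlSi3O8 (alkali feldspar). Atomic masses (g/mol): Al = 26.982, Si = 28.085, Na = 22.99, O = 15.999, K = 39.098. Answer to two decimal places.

Formula mass = 275.266 g/mol.
0.81 K → 0.4050 mol K2O per formula unit; M(K2O) = 94.195, so K2O mass = 38.149 g.
38.149/275.266 × 100 = 13.86 wt%.

13.86 wt%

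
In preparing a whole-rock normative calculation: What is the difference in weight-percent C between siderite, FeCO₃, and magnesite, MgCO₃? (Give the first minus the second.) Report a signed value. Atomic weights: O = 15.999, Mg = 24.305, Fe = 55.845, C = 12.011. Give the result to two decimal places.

C in FeCO₃: molar mass 115.853 g/mol; 1×12.011 = 12.011 g → 10.37 wt%.
C in MgCO₃: molar mass 84.313 g/mol; 1×12.011 = 12.011 g → 14.25 wt%.
Difference = 10.37 − 14.25 = -3.88 percentage points.

-3.88 percentage points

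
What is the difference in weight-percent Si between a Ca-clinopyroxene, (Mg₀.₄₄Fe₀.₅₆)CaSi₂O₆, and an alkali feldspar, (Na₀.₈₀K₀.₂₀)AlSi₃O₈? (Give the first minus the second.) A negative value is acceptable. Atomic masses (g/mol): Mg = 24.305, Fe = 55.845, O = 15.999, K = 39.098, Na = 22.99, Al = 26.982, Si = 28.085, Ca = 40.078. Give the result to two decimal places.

-7.76 percentage points

First mineral: 56.170 g Si in 234.209 g formula = 23.98 wt% Si.
Second mineral: 84.255 g Si in 265.441 g formula = 31.74 wt% Si.
23.98% − 31.74% gives a difference of -7.76 percentage points.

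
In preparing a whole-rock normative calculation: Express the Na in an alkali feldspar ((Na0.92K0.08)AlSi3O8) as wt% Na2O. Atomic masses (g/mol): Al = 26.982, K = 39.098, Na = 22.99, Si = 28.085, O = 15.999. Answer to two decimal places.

10.82 wt%

M((Na0.92K0.08)AlSi3O8) = 263.508 g/mol; M(Na2O) = 61.979 g/mol.
Moles Na2O per formula unit = 0.92 Na ÷ 2 = 0.4600.
Na2O fraction = (0.4600 × 61.979) / 263.508 = 28.510/263.508 = 0.1082.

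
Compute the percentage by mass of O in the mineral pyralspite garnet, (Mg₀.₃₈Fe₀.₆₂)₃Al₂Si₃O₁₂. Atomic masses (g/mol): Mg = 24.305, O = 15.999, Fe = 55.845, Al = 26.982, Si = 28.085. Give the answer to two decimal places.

41.58 mass %

Molar mass of (Mg₀.₃₈Fe₀.₆₂)₃Al₂Si₃O₁₂: 1.14·24.305 + 1.86·55.845 + 2·26.982 + 3·28.085 + 12·15.999 = 461.786 g/mol.
Mass of O per formula unit: 12 × 15.999 = 191.988 g.
Weight fraction O = 191.988 / 461.786 = 0.4158.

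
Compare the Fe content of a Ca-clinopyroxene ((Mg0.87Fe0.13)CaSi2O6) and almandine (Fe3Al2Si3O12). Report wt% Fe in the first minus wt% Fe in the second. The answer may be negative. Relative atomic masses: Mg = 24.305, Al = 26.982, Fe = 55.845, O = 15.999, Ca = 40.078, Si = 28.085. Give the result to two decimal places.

-30.37 percentage points

First mineral: 7.260 g Fe in 220.647 g formula = 3.29 wt% Fe.
Second mineral: 167.535 g Fe in 497.742 g formula = 33.66 wt% Fe.
3.29% − 33.66% gives a difference of -30.37 percentage points.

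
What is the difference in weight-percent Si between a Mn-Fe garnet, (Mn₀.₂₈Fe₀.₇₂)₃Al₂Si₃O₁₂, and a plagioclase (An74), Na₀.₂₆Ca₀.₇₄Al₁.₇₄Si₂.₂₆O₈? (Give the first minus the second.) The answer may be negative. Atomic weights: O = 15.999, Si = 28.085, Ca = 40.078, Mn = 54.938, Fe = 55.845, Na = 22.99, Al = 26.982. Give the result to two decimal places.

M((Mn₀.₂₈Fe₀.₇₂)₃Al₂Si₃O₁₂) = 496.980 g/mol, so wt% Si = 84.255/496.980 × 100 = 16.95%.
M(Na₀.₂₆Ca₀.₇₄Al₁.₇₄Si₂.₂₆O₈) = 274.048 g/mol, so wt% Si = 63.472/274.048 × 100 = 23.16%.
16.95 − 23.16 = -6.21 pp.

-6.21 percentage points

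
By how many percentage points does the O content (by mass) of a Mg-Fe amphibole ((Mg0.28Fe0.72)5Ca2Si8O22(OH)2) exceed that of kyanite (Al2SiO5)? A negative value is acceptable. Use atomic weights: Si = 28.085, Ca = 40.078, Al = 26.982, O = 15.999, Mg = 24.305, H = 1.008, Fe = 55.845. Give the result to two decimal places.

O in (Mg0.28Fe0.72)5Ca2Si8O22(OH)2: molar mass 925.897 g/mol; 24×15.999 = 383.976 g → 41.47 wt%.
O in Al2SiO5: molar mass 162.044 g/mol; 5×15.999 = 79.995 g → 49.37 wt%.
Difference = 41.47 − 49.37 = -7.90 percentage points.

-7.90 percentage points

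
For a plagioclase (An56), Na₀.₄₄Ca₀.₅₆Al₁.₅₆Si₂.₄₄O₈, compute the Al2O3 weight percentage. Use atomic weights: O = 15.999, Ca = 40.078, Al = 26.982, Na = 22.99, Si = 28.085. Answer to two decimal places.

M(Na₀.₄₄Ca₀.₅₆Al₁.₅₆Si₂.₄₄O₈) = 271.171 g/mol; M(Al2O3) = 101.961 g/mol.
Moles Al2O3 per formula unit = 1.56 Al ÷ 2 = 0.7800.
Al2O3 fraction = (0.7800 × 101.961) / 271.171 = 79.530/271.171 = 0.2933.

29.33 wt%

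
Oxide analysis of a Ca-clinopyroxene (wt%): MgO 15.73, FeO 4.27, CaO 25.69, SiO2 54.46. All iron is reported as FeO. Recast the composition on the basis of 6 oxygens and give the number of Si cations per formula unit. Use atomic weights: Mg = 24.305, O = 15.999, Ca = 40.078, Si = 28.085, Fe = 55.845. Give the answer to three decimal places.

MgO (M=40.304): mol = 0.39028; Mg = 0.39028, O = 0.39028.
FeO (M=71.844): mol = 0.05943; Fe = 0.05943, O = 0.05943.
CaO (M=56.077): mol = 0.45812; Ca = 0.45812, O = 0.45812.
SiO2 (M=60.083): mol = 0.90641; Si = 0.90641, O = 1.81282.
ΣO = 2.72065; factor = 6/ΣO = 2.20536.
Si apfu = 0.90641 × 2.20536 = 1.999.

1.999 Si apfu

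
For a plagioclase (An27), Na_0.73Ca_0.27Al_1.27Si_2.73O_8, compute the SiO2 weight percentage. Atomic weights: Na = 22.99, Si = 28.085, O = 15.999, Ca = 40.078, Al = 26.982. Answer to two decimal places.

M(Na_0.73Ca_0.27Al_1.27Si_2.73O_8) = 266.535 g/mol; M(SiO2) = 60.083 g/mol.
Moles SiO2 per formula unit = 2.73 Si ÷ 1 = 2.7300.
SiO2 fraction = (2.7300 × 60.083) / 266.535 = 164.027/266.535 = 0.6154.

61.54 wt%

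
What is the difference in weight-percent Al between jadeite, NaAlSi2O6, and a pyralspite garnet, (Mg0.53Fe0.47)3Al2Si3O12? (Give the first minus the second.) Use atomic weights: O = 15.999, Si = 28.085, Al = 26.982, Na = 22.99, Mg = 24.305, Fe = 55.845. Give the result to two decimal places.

First mineral: 26.982 g Al in 202.136 g formula = 13.35 wt% Al.
Second mineral: 53.964 g Al in 447.593 g formula = 12.06 wt% Al.
13.35% − 12.06% gives a difference of 1.29 percentage points.

1.29 percentage points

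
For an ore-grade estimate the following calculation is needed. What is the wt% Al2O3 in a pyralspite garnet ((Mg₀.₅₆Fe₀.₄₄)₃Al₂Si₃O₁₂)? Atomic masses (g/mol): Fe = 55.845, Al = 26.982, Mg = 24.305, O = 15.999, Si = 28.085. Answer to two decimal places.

Molar mass of (Mg₀.₅₆Fe₀.₄₄)₃Al₂Si₃O₁₂ = 1.68*24.305 + 1.32*55.845 + 2*26.982 + 3*28.085 + 12*15.999 = 444.755 g/mol.
Each formula unit contains 2 Al, equivalent to 2/2 = 1.0000 mol Al2O3.
M(Al2O3) = 2×26.982 + 3×15.999 = 101.961 g/mol.
Mass of Al2O3 per formula unit = 1.0000 × 101.961 = 101.961 g.
Al2O3 wt% = 101.961 / 444.755 × 100 = 22.93%.

22.93 wt%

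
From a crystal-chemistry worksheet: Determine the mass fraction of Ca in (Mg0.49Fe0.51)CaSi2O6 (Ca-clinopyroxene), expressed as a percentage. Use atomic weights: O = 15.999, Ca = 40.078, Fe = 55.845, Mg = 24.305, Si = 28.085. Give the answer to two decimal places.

17.23 weight percent

Formula mass = 0.49·24.305 + 0.51·55.845 + 1·40.078 + 2·28.085 + 6·15.999 = 232.632 g/mol, of which 40.078 g is Ca.
So Ca makes up 40.078/232.632 = 0.1723 of the mass, i.e. 17.23%.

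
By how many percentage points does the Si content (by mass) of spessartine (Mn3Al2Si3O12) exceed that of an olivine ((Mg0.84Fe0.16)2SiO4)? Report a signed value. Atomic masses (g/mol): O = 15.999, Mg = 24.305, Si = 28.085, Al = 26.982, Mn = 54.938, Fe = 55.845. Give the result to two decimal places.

-1.61 percentage points

Si in Mn3Al2Si3O12: molar mass 495.021 g/mol; 3×28.085 = 84.255 g → 17.02 wt%.
Si in (Mg0.84Fe0.16)2SiO4: molar mass 150.784 g/mol; 1×28.085 = 28.085 g → 18.63 wt%.
Difference = 17.02 − 18.63 = -1.61 percentage points.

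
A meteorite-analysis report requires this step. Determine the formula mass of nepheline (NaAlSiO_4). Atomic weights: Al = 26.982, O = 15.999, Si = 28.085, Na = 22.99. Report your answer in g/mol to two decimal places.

The formula mass is the sum 1×22.99 + 1×26.982 + 1×28.085 + 4×15.999.

142.05 g/mol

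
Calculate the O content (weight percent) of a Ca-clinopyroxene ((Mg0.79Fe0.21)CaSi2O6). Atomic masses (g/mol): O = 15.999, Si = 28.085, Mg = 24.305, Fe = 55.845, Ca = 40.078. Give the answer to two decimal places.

43.01 weight percent

Formula mass = 0.79×24.305 + 0.21×55.845 + 1×40.078 + 2×28.085 + 6×15.999 = 223.170 g/mol, of which 95.994 g is O.
So O makes up 95.994/223.170 = 0.4301 of the mass, i.e. 43.01%.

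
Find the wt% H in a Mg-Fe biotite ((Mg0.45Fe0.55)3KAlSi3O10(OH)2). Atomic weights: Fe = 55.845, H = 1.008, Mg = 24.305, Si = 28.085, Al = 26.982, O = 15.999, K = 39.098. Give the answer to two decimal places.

0.43 weight percent

Formula mass = 1.35×24.305 + 1.65×55.845 + 1×39.098 + 1×26.982 + 3×28.085 + 12×15.999 + 2×1.008 = 469.295 g/mol, of which 2.016 g is H.
So H makes up 2.016/469.295 = 0.0043 of the mass, i.e. 0.43%.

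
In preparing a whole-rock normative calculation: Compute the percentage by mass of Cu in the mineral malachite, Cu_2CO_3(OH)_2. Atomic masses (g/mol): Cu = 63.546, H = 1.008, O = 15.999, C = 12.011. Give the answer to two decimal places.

M(Cu_2CO_3(OH)_2) = 221.114 g/mol.
Cu contributes 2 × 63.546 = 127.092 g per mole.
127.092/221.114 = 0.5748 → 57.48%.

57.48 wt%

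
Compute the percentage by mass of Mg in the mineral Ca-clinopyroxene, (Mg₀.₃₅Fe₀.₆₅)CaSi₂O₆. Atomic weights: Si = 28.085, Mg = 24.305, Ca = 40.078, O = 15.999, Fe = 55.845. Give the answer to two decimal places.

M((Mg₀.₃₅Fe₀.₆₅)CaSi₂O₆) = 237.048 g/mol.
Mg contributes 0.35 × 24.305 = 8.507 g per mole.
8.507/237.048 = 0.0359 → 3.59%.

3.59 mass %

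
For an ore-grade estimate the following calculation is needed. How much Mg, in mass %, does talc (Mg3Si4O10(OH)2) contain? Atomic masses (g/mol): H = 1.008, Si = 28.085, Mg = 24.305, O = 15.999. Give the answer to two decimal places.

19.23 mass %

Formula mass = 3·24.305 + 4·28.085 + 12·15.999 + 2·1.008 = 379.259 g/mol, of which 72.915 g is Mg.
So Mg makes up 72.915/379.259 = 0.1923 of the mass, i.e. 19.23%.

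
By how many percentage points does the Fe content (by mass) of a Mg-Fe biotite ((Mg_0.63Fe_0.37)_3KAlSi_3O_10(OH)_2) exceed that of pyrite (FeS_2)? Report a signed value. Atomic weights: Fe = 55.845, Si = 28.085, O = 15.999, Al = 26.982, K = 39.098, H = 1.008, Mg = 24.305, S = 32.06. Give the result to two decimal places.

-32.84 percentage points

M((Mg_0.63Fe_0.37)_3KAlSi_3O_10(OH)_2) = 452.263 g/mol, so wt% Fe = 61.988/452.263 × 100 = 13.71%.
M(FeS_2) = 119.965 g/mol, so wt% Fe = 55.845/119.965 × 100 = 46.55%.
13.71 − 46.55 = -32.84 pp.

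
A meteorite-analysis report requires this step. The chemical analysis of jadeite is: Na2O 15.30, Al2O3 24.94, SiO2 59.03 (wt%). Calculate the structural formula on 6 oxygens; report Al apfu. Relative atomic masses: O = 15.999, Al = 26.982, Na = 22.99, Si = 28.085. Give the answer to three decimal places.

Na2O (M=61.979): mol = 0.24686; Na = 0.49372, O = 0.24686.
Al2O3 (M=101.961): mol = 0.24460; Al = 0.48920, O = 0.73380.
SiO2 (M=60.083): mol = 0.98247; Si = 0.98247, O = 1.96494.
ΣO = 2.94560; factor = 6/ΣO = 2.03694.
Al apfu = 0.48920 × 2.03694 = 0.996.

0.996 Al apfu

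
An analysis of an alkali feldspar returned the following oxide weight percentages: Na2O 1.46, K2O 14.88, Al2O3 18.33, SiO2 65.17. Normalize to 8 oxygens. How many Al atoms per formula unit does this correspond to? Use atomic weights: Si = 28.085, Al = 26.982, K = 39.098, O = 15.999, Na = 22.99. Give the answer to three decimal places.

Na2O: 1.46/61.979 = 0.02356 mol → 0.04712 mol Na, 0.02356 mol O.
K2O: 14.88/94.195 = 0.15797 mol → 0.31594 mol K, 0.15797 mol O.
Al2O3: 18.33/101.961 = 0.17977 mol → 0.35954 mol Al, 0.53931 mol O.
SiO2: 65.17/60.083 = 1.08467 mol → 1.08467 mol Si, 2.16934 mol O.
Total oxygen = 2.89018 mol. Normalization factor = 8/2.89018 = 2.76799.
Al per 8 O = 0.35954 × 2.76799 = 0.995.

0.995 Al apfu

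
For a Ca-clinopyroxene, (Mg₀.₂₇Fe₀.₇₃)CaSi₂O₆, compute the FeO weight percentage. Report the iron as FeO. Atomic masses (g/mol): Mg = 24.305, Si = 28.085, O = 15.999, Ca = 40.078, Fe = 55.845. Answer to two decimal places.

Formula mass = 239.571 g/mol.
0.73 Fe → 0.7300 mol FeO per formula unit; M(FeO) = 71.844, so FeO mass = 52.446 g.
52.446/239.571 × 100 = 21.89 wt%.

21.89 wt%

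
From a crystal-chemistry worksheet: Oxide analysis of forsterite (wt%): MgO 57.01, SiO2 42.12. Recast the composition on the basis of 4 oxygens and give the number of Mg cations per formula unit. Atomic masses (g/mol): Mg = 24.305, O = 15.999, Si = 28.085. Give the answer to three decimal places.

MgO: 57.01/40.304 = 1.41450 mol → 1.41450 mol Mg, 1.41450 mol O.
SiO2: 42.12/60.083 = 0.70103 mol → 0.70103 mol Si, 1.40206 mol O.
Total oxygen = 2.81656 mol. Normalization factor = 4/2.81656 = 1.42017.
Mg per 4 O = 1.41450 × 1.42017 = 2.009.

2.009 Mg apfu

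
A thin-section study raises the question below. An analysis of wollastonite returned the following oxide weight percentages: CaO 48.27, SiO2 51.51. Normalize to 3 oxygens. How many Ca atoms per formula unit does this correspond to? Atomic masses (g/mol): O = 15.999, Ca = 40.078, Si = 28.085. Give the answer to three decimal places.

CaO (M=56.077): mol = 0.86078; Ca = 0.86078, O = 0.86078.
SiO2 (M=60.083): mol = 0.85731; Si = 0.85731, O = 1.71462.
ΣO = 2.57540; factor = 3/ΣO = 1.16487.
Ca apfu = 0.86078 × 1.16487 = 1.003.

1.003 Ca apfu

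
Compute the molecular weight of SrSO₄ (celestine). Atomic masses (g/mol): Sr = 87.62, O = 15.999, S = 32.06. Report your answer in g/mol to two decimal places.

Sr: 1 × 87.62 = 87.6200
S: 1 × 32.06 = 32.0600
O: 4 × 15.999 = 63.9960
Summing the contributions gives the formula mass.

183.68 g/mol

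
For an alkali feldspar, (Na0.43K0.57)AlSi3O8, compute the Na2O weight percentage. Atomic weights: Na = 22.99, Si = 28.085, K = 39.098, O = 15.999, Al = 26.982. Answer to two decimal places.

4.91 wt%

Formula mass = 271.401 g/mol.
0.43 Na → 0.2150 mol Na2O per formula unit; M(Na2O) = 61.979, so Na2O mass = 13.325 g.
13.325/271.401 × 100 = 4.91 wt%.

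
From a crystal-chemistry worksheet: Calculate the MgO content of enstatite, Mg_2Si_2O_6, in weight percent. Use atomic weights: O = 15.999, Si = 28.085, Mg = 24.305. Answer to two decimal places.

Formula mass = 200.774 g/mol.
2 Mg → 2.0000 mol MgO per formula unit; M(MgO) = 40.304, so MgO mass = 80.608 g.
80.608/200.774 × 100 = 40.15 wt%.

40.15 wt%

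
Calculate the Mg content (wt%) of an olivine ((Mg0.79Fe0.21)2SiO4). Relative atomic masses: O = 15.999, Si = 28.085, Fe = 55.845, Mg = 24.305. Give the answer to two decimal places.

Molar mass of (Mg0.79Fe0.21)2SiO4: 1.58*24.305 + 0.42*55.845 + 1*28.085 + 4*15.999 = 153.938 g/mol.
Mass of Mg per formula unit: 1.58 × 24.305 = 38.402 g.
Weight fraction Mg = 38.402 / 153.938 = 0.2495.

24.95 wt%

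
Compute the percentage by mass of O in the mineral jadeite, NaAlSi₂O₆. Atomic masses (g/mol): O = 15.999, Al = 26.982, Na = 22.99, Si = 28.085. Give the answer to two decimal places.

Formula mass = 1*22.99 + 1*26.982 + 2*28.085 + 6*15.999 = 202.136 g/mol, of which 95.994 g is O.
So O makes up 95.994/202.136 = 0.4749 of the mass, i.e. 47.49%.

47.49 mass %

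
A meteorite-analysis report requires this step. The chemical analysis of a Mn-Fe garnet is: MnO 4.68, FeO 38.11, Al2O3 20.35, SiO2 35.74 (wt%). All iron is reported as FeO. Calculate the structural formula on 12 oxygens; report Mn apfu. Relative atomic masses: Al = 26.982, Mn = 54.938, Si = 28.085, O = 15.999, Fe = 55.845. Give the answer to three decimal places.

0.332 Mn apfu

MnO (M=70.937): mol = 0.06597; Mn = 0.06597, O = 0.06597.
FeO (M=71.844): mol = 0.53045; Fe = 0.53045, O = 0.53045.
Al2O3 (M=101.961): mol = 0.19959; Al = 0.39918, O = 0.59877.
SiO2 (M=60.083): mol = 0.59484; Si = 0.59484, O = 1.18968.
ΣO = 2.38487; factor = 12/ΣO = 5.03172.
Mn apfu = 0.06597 × 5.03172 = 0.332.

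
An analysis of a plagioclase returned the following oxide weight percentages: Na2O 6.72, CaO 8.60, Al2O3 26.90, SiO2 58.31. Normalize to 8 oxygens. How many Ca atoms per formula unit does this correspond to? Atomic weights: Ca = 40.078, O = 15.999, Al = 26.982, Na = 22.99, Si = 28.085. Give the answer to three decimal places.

0.410 Ca apfu

6.72 wt% Na2O ÷ 61.979 g/mol = 0.10842 mol, giving 0.21684 Na and 0.10842 O.
8.60 wt% CaO ÷ 56.077 g/mol = 0.15336 mol, giving 0.15336 Ca and 0.15336 O.
26.90 wt% Al2O3 ÷ 101.961 g/mol = 0.26383 mol, giving 0.52766 Al and 0.79149 O.
58.31 wt% SiO2 ÷ 60.083 g/mol = 0.97049 mol, giving 0.97049 Si and 1.94098 O.
Oxygen sums to 2.99425; scaling by 8/2.99425 = 2.67179 puts the formula on 8 O.
Ca: 0.15336 × 2.67179 = 0.410 atoms per formula unit.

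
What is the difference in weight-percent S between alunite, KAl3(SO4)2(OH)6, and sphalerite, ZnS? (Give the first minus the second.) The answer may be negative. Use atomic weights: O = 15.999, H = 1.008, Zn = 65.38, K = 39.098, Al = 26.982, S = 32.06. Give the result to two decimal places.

S in KAl3(SO4)2(OH)6: molar mass 414.198 g/mol; 2×32.06 = 64.120 g → 15.48 wt%.
S in ZnS: molar mass 97.440 g/mol; 1×32.06 = 32.060 g → 32.90 wt%.
Difference = 15.48 − 32.90 = -17.42 percentage points.

-17.42 percentage points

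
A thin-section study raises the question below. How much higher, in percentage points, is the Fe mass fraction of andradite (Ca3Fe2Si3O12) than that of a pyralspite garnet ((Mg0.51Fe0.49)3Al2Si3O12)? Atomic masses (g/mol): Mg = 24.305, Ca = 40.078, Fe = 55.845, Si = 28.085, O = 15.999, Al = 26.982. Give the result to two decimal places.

3.72 percentage points

First mineral: 111.690 g Fe in 508.167 g formula = 21.98 wt% Fe.
Second mineral: 82.092 g Fe in 449.486 g formula = 18.26 wt% Fe.
21.98% − 18.26% gives a difference of 3.72 percentage points.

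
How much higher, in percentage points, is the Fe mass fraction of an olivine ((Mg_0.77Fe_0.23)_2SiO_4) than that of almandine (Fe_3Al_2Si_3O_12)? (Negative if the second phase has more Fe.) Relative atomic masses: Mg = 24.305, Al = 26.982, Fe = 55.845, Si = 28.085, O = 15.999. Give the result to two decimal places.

Fe in (Mg_0.77Fe_0.23)_2SiO_4: molar mass 155.199 g/mol; 0.46×55.845 = 25.689 g → 16.55 wt%.
Fe in Fe_3Al_2Si_3O_12: molar mass 497.742 g/mol; 3×55.845 = 167.535 g → 33.66 wt%.
Difference = 16.55 − 33.66 = -17.11 percentage points.

-17.11 percentage points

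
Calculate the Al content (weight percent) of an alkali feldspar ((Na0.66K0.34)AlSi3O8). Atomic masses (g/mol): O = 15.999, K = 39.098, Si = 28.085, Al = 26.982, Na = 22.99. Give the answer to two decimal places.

M((Na0.66K0.34)AlSi3O8) = 267.696 g/mol.
Al contributes 1 × 26.982 = 26.982 g per mole.
26.982/267.696 = 0.1008 → 10.08%.

10.08 weight percent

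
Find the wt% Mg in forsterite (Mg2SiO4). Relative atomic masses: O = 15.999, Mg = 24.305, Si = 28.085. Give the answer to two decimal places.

Molar mass of Mg2SiO4: 2·24.305 + 1·28.085 + 4·15.999 = 140.691 g/mol.
Mass of Mg per formula unit: 2 × 24.305 = 48.610 g.
Weight fraction Mg = 48.610 / 140.691 = 0.3455.

34.55 wt%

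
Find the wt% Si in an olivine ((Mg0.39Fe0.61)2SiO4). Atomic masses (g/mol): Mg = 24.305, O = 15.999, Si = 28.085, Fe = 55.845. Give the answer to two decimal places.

M((Mg0.39Fe0.61)2SiO4) = 179.170 g/mol.
Si contributes 1 × 28.085 = 28.085 g per mole.
28.085/179.170 = 0.1568 → 15.68%.

15.68 wt%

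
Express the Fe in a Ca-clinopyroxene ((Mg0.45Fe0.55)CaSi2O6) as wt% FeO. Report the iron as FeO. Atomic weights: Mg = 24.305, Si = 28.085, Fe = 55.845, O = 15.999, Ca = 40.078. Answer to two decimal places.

16.89 wt%

M((Mg0.45Fe0.55)CaSi2O6) = 233.894 g/mol; M(FeO) = 71.844 g/mol.
Moles FeO per formula unit = 0.55 Fe ÷ 1 = 0.5500.
FeO fraction = (0.5500 × 71.844) / 233.894 = 39.514/233.894 = 0.1689.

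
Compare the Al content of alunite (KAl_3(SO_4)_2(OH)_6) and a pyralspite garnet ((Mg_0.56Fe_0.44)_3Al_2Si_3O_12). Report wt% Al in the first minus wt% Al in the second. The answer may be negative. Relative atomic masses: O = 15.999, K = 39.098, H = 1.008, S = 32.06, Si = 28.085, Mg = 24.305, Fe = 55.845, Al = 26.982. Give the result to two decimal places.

First mineral: 80.946 g Al in 414.198 g formula = 19.54 wt% Al.
Second mineral: 53.964 g Al in 444.755 g formula = 12.13 wt% Al.
19.54% − 12.13% gives a difference of 7.41 percentage points.

7.41 percentage points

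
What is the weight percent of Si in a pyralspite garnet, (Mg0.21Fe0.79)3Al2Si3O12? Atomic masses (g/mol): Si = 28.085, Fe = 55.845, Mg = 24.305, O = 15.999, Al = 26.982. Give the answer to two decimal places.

Formula mass = 0.63*24.305 + 2.37*55.845 + 2*26.982 + 3*28.085 + 12*15.999 = 477.872 g/mol, of which 84.255 g is Si.
So Si makes up 84.255/477.872 = 0.1763 of the mass, i.e. 17.63%.

17.63 weight percent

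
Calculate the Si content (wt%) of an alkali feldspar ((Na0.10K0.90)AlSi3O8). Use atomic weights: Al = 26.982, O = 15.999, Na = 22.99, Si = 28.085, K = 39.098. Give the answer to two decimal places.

30.45 wt%

Formula mass = 0.10×22.99 + 0.90×39.098 + 1×26.982 + 3×28.085 + 8×15.999 = 276.716 g/mol, of which 84.255 g is Si.
So Si makes up 84.255/276.716 = 0.3045 of the mass, i.e. 30.45%.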